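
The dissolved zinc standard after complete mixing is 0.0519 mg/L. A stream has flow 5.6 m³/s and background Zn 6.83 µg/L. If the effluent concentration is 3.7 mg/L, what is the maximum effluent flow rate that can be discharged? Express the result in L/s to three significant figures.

69.2 L/s

6.83 µg/L = 0.00683 mg/L.
Mass balance at complete mixing: C_std·(Q_w + Q_r) = Q_w·C_e + Q_r·C_b.
Rearranging, Q_w = Q_r·(C_std − C_b)/(C_e − C_std) = 5.6·(0.0519 − 0.00683) / (3.7 − 0.0519) = 0.06918 m³/s.
= 69.18 L/s.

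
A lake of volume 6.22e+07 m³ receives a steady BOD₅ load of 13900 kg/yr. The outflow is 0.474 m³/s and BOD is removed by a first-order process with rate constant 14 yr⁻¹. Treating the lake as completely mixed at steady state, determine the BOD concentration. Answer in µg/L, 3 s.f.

Outflow Q = 0.474 m³/s × 3.156e+07 s/yr = 1.496e+07 m³/yr.
Steady-state CSTR mass balance: W = Q·C + k·V·C, so C = W/(Q + kV).
Q + kV = 1.496e+07 + 14·6.22e+07 = 8.858e+08 m³/yr.
C = 13900/8.858e+08 = 1.569e-05 kg/m³ = 0.01569 mg/L = 15.69 µg/L.

15.7 µg/L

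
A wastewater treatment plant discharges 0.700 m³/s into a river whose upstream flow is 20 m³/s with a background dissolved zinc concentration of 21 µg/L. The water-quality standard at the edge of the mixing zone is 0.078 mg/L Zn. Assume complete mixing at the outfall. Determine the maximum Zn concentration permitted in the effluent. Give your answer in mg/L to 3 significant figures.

21 µg/L = 0.021 mg/L.
Mass balance: 0.078·20.7 = 0.7·Cₑ + 20·0.021.
Cₑ = (1.615 − 0.42) / 0.7 = 1.707 mg/L.

1.71 mg/L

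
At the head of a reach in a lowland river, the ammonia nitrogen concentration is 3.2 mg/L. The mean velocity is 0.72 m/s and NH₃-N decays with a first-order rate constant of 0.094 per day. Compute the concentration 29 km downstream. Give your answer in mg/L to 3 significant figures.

3.06 mg/L

Travel time t = 29 km / 0.72 m/s = 2.9e+04/0.72 = 4.028e+04 s = 0.4662 d.
First-order decay: C = 3.2·exp(−0.094·0.4662) = 3.2·0.9571 = 3.063 mg/L.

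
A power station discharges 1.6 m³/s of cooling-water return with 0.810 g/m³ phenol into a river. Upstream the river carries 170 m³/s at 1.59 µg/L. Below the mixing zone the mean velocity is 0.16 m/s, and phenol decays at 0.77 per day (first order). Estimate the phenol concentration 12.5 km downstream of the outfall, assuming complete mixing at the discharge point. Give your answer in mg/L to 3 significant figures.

1.59 µg/L = 0.00159 mg/L.
After complete mixing, C₀ = (1.6·0.81 + 170·0.00159) / 171.6 = 0.009128 mg/L.
Travel time t = 1.25e+04 m / 0.16 m/s = 7.812e+04 s = 0.9042 d.
C = 0.009128·exp(−0.77·0.9042) = 0.009128·0.4984 = 0.00455 mg/L.

0.00455 mg/L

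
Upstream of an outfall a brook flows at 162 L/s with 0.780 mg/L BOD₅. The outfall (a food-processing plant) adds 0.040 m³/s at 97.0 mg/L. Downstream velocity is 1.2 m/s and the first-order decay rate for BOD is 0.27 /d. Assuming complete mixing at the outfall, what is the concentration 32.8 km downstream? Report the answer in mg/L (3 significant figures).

18.2 mg/L

162 L/s = 0.162 m³/s.
After complete mixing, C₀ = (0.04·97 + 0.162·0.78) / 0.202 = 19.83 mg/L.
Travel time t = 3.28e+04 m / 1.2 m/s = 2.733e+04 s = 0.3164 d.
C = 19.83·exp(−0.27·0.3164) = 19.83·0.9181 = 18.21 mg/L.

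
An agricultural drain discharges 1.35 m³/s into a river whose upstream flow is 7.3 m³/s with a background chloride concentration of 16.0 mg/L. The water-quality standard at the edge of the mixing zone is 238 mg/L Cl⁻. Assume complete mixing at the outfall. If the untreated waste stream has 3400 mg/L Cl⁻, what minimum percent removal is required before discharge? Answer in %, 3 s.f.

Mass balance: 238·8.65 = 1.35·Cₑ + 7.3·16.
Cₑ = (2059 − 116.8) / 1.35 = 1438 mg/L.
Required removal = 1 − 1438/3400 = 57.69 %.

57.7 %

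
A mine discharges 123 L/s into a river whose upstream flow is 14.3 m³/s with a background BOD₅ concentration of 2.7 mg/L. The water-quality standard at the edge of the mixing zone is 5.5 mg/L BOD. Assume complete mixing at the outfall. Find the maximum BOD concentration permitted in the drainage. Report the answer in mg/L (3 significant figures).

331 mg/L

123 L/s = 0.123 m³/s.
Mass balance: 5.5·14.42 = 0.123·Cₑ + 14.3·2.7.
Cₑ = (79.33 − 38.61) / 0.123 = 331 mg/L.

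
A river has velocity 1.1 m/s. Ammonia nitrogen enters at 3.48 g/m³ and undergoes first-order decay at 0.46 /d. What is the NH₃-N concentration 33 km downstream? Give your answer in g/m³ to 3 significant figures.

2.97 g/m³

Travel time t = 33 km / 1.1 m/s = 3.3e+04/1.1 = 3e+04 s = 0.3472 d.
First-order decay: C = 3.48·exp(−0.46·0.3472) = 3.48·0.8524 = 2.966 g/m³.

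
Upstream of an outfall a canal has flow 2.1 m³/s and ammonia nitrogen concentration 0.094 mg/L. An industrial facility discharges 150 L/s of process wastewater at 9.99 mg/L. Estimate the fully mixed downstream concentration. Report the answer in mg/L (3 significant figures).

0.754 mg/L

150 L/s = 0.15 m³/s.
Flow-weighted mixing gives C = (0.15·9.99 + 2.1·0.094) / (0.15 + 2.1) = 1.696/2.25 = 0.7537 mg/L.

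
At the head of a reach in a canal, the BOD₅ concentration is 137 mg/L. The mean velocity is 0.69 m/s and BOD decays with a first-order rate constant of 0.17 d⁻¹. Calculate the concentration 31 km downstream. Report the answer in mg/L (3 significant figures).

Travel time t = 31 km / 0.69 m/s = 3.1e+04/0.69 = 4.493e+04 s = 0.52 d.
First-order decay: C = 137·exp(−0.17·0.52) = 137·0.9154 = 125.4 mg/L.

125 mg/L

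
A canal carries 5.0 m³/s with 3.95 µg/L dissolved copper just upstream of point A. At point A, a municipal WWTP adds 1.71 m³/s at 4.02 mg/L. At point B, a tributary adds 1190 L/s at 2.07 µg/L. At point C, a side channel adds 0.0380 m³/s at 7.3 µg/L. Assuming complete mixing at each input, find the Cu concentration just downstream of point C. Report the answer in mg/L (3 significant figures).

3.95 µg/L = 0.00395 mg/L.
After input A: C = (5·0.00395 + 1.71·4.02) / 6.71 = 1.027 mg/L.
1190 L/s = 1.19 m³/s.
2.07 µg/L = 0.00207 mg/L.
After input B: C = (6.71·1.027 + 1.19·0.00207) / 7.9 = 0.873 mg/L.
7.3 µg/L = 0.0073 mg/L.
After input C: C = (7.9·0.873 + 0.038·0.0073) / 7.938 = 0.8688 mg/L.

0.869 mg/L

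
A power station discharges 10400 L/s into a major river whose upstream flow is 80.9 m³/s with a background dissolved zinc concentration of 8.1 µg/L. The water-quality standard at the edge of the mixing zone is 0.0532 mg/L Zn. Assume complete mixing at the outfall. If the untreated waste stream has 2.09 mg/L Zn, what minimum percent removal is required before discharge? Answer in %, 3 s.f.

10400 L/s = 10.4 m³/s.
8.1 µg/L = 0.0081 mg/L.
Mass balance: 0.0532·91.3 = 10.4·Cₑ + 80.9·0.0081.
Cₑ = (4.857 − 0.6553) / 10.4 = 0.404 mg/L.
Required removal = 1 − 0.404/2.09 = 80.67 %.

80.7 %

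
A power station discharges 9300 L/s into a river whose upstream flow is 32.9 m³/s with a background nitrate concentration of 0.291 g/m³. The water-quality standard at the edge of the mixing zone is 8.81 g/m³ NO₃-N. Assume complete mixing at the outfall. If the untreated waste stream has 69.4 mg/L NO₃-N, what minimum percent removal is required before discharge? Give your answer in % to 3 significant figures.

43.9 %

9300 L/s = 9.3 m³/s.
Mass balance: 8.81·42.2 = 9.3·Cₑ + 32.9·0.291.
Cₑ = (371.8 − 9.574) / 9.3 = 38.95 mg/L.
Required removal = 1 − 38.95/69.4 = 43.88 %.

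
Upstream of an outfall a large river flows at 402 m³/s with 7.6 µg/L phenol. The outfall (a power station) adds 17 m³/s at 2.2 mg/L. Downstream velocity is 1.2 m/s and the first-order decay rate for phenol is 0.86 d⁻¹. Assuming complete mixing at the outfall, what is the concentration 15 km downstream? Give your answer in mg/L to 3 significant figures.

0.0853 mg/L

7.6 µg/L = 0.0076 mg/L.
After complete mixing, C₀ = (17·2.2 + 402·0.0076) / 419 = 0.09655 mg/L.
Travel time t = 1.5e+04 m / 1.2 m/s = 1.25e+04 s = 0.1447 d.
C = 0.09655·exp(−0.86·0.1447) = 0.09655·0.883 = 0.08526 mg/L.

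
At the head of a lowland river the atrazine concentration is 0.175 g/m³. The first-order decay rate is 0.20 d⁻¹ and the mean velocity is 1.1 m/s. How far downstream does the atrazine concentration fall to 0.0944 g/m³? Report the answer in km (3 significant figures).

From C = C₀·e^(−kt), t = ln(C₀/C)/k = ln(0.175/0.0944)/0.20 = 0.6172/0.20 = 3.086 d.
Distance = v·t = 1.1 m/s × 2.666e+05 s = 2.933e+05 m = 293.3 km.

293 km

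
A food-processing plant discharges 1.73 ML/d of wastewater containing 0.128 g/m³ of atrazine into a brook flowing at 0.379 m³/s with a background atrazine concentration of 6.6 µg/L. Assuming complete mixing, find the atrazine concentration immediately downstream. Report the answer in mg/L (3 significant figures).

0.0127 mg/L

1.73 ML/d = 0.02002 m³/s.
6.6 µg/L = 0.0066 mg/L.
By mass balance at complete mixing, C = (0.02002·0.128 + 0.379·0.0066) / (0.02002 + 0.379) = 0.005064/0.399 = 0.01269 mg/L.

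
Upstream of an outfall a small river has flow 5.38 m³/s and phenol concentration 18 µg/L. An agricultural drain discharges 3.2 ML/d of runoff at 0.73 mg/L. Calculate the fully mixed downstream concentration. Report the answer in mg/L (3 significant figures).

3.2 ML/d = 0.03704 m³/s.
18 µg/L = 0.018 mg/L.
Flow-weighted mixing gives C = (0.03704·0.73 + 5.38·0.018) / (0.03704 + 5.38) = 0.1239/5.417 = 0.02287 mg/L.

0.0229 mg/L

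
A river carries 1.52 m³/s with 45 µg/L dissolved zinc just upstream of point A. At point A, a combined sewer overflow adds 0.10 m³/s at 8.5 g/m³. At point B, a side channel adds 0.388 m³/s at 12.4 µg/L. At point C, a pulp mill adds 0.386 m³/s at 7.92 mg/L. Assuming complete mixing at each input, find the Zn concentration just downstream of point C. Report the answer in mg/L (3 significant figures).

45 µg/L = 0.045 mg/L.
After input A: C = (1.52·0.045 + 0.1·8.5) / 1.62 = 0.5669 mg/L.
12.4 µg/L = 0.0124 mg/L.
After input B: C = (1.62·0.5669 + 0.388·0.0124) / 2.008 = 0.4598 mg/L.
After input C: C = (2.008·0.4598 + 0.386·7.92) / 2.394 = 1.663 mg/L.

1.66 mg/L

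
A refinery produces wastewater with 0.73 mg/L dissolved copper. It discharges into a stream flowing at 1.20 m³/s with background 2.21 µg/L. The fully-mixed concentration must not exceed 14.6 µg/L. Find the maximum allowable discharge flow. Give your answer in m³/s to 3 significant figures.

0.0208 m³/s

2.21 µg/L = 0.00221 mg/L.
14.6 µg/L = 0.0146 mg/L.
Mass balance at complete mixing: C_std·(Q_w + Q_r) = Q_w·C_e + Q_r·C_b.
Rearranging, Q_w = Q_r·(C_std − C_b)/(C_e − C_std) = 1.20·(0.0146 − 0.00221) / (0.73 − 0.0146) = 0.02078 m³/s.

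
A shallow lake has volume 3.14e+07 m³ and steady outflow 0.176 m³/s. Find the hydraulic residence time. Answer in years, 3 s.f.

5.65 yr

Q = 0.176 m³/s × 3.156e+07 s/yr = 5.554e+06 m³/yr.
Hydraulic residence time τ = V/Q = 3.14e+07/5.554e+06 = 5.653 yr.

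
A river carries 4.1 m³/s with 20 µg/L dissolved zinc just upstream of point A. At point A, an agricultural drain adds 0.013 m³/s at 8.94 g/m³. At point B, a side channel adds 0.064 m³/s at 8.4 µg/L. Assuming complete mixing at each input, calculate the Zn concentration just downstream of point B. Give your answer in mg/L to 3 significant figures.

0.0476 mg/L

20 µg/L = 0.02 mg/L.
After input A: C = (4.1·0.02 + 0.013·8.94) / 4.113 = 0.04819 mg/L.
8.4 µg/L = 0.0084 mg/L.
After input B: C = (4.113·0.04819 + 0.064·0.0084) / 4.177 = 0.04758 mg/L.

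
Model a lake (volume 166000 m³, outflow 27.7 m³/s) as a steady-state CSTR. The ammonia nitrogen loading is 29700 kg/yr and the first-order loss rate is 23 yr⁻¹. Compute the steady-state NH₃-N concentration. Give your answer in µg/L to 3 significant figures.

Outflow Q = 27.7 m³/s × 3.156e+07 s/yr = 8.741e+08 m³/yr.
Steady-state CSTR mass balance: W = Q·C + k·V·C, so C = W/(Q + kV).
Q + kV = 8.741e+08 + 23·166000 = 8.78e+08 m³/yr.
C = 29700/8.78e+08 = 3.383e-05 kg/m³ = 0.03383 mg/L = 33.83 µg/L.

33.8 µg/L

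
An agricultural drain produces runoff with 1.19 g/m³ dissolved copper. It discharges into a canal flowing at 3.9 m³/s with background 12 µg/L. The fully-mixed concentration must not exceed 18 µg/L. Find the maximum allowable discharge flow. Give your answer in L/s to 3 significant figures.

20.0 L/s

12 µg/L = 0.012 mg/L.
18 µg/L = 0.018 mg/L.
Mass balance at complete mixing: C_std·(Q_w + Q_r) = Q_w·C_e + Q_r·C_b.
Rearranging, Q_w = Q_r·(C_std − C_b)/(C_e − C_std) = 3.9·(0.018 − 0.012) / (1.19 − 0.018) = 0.01997 m³/s.
= 19.97 L/s.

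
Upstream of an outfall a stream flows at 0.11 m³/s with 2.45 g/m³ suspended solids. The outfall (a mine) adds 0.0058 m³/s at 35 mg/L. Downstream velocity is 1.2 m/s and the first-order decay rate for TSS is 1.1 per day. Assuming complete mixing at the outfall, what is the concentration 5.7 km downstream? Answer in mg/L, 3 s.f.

After complete mixing, C₀ = (0.0058·35 + 0.11·2.45) / 0.1158 = 4.08 mg/L.
Travel time t = 5700 m / 1.2 m/s = 4750 s = 0.05498 d.
C = 4.08·exp(−1.1·0.05498) = 4.08·0.9413 = 3.841 mg/L.

3.84 mg/L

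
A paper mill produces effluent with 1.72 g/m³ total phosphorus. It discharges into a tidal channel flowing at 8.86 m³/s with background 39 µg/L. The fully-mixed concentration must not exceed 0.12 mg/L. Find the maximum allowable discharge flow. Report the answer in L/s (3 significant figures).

449 L/s

39 µg/L = 0.039 mg/L.
Mass balance at complete mixing: C_std·(Q_w + Q_r) = Q_w·C_e + Q_r·C_b.
Rearranging, Q_w = Q_r·(C_std − C_b)/(C_e − C_std) = 8.86·(0.12 − 0.039) / (1.72 − 0.12) = 0.4485 m³/s.
= 448.5 L/s.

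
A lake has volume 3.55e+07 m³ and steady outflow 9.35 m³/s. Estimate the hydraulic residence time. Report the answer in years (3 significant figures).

0.120 yr

Q = 9.35 m³/s × 3.156e+07 s/yr = 2.951e+08 m³/yr.
Hydraulic residence time τ = V/Q = 3.55e+07/2.951e+08 = 0.1203 yr.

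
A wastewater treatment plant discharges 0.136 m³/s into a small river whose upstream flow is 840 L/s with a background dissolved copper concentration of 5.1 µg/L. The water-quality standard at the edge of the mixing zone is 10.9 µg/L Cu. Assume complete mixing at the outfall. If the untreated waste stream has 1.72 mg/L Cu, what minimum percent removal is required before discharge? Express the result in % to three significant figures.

840 L/s = 0.84 m³/s.
5.1 µg/L = 0.0051 mg/L.
10.9 µg/L = 0.0109 mg/L.
Mass balance: 0.0109·0.976 = 0.136·Cₑ + 0.84·0.0051.
Cₑ = (0.01064 − 0.004284) / 0.136 = 0.04672 mg/L.
Required removal = 1 − 0.04672/1.72 = 97.28 %.

97.3 %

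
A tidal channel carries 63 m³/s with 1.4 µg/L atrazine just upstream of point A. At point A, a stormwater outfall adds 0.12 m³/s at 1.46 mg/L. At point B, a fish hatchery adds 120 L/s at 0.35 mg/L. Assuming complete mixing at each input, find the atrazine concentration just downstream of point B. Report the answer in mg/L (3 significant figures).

1.4 µg/L = 0.0014 mg/L.
After input A: C = (63·0.0014 + 0.12·1.46) / 63.12 = 0.004173 mg/L.
120 L/s = 0.12 m³/s.
After input B: C = (63.12·0.004173 + 0.12·0.35) / 63.24 = 0.004829 mg/L.

0.00483 mg/L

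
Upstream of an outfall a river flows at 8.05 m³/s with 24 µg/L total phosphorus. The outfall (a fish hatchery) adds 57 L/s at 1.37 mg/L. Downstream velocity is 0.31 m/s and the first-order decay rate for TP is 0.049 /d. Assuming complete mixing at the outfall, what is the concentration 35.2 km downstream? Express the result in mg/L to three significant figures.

57 L/s = 0.057 m³/s.
24 µg/L = 0.024 mg/L.
After complete mixing, C₀ = (0.057·1.37 + 8.05·0.024) / 8.107 = 0.03346 mg/L.
Travel time t = 3.52e+04 m / 0.31 m/s = 1.135e+05 s = 1.314 d.
C = 0.03346·exp(−0.049·1.314) = 0.03346·0.9376 = 0.03138 mg/L.

0.0314 mg/L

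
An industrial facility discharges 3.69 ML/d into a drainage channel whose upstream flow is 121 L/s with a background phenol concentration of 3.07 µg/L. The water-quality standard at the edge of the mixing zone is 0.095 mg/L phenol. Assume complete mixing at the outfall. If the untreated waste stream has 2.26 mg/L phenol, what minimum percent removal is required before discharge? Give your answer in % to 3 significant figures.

3.69 ML/d = 0.04271 m³/s.
121 L/s = 0.121 m³/s.
3.07 µg/L = 0.00307 mg/L.
Mass balance: 0.095·0.1637 = 0.04271·Cₑ + 0.121·0.00307.
Cₑ = (0.01555 − 0.0003715) / 0.04271 = 0.3555 mg/L.
Required removal = 1 − 0.3555/2.26 = 84.27 %.

84.3 %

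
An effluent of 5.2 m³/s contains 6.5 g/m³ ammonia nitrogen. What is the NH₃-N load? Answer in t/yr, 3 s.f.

1070 t/yr

Mass flux = Q·C = 5.2 m³/s × 6.5 g/m³ = 33.8 g/s.
= 33.8 g/s × 31.56 = 1067 t/yr.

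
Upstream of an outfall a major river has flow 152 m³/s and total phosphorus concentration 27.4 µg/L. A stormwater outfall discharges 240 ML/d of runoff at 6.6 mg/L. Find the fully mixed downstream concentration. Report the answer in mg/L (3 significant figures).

0.145 mg/L

240 ML/d = 2.778 m³/s.
27.4 µg/L = 0.0274 mg/L.
By mass balance at complete mixing, C = (2.778·6.6 + 152·0.0274) / (2.778 + 152) = 22.5/154.8 = 0.1454 mg/L.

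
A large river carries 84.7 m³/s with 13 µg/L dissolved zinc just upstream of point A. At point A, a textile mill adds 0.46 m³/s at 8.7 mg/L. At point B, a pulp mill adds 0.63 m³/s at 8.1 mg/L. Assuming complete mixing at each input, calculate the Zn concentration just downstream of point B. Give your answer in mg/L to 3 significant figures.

13 µg/L = 0.013 mg/L.
After input A: C = (84.7·0.013 + 0.46·8.7) / 85.16 = 0.05992 mg/L.
After input B: C = (85.16·0.05992 + 0.63·8.1) / 85.79 = 0.119 mg/L.

0.119 mg/L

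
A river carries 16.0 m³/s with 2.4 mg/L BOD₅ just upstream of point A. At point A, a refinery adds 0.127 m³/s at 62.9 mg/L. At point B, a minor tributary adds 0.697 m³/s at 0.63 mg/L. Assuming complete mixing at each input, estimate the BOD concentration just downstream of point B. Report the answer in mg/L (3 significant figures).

2.78 mg/L

After input A: C = (16·2.4 + 0.127·62.9) / 16.13 = 2.876 mg/L.
After input B: C = (16.13·2.876 + 0.697·0.63) / 16.82 = 2.783 mg/L.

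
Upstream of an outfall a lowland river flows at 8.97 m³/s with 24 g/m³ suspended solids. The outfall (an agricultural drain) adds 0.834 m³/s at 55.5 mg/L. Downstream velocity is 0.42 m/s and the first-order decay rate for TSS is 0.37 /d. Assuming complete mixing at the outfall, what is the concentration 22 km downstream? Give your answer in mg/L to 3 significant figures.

21.3 mg/L

After complete mixing, C₀ = (0.834·55.5 + 8.97·24) / 9.804 = 26.68 mg/L.
Travel time t = 2.2e+04 m / 0.42 m/s = 5.238e+04 s = 0.6063 d.
C = 26.68·exp(−0.37·0.6063) = 26.68·0.7991 = 21.32 mg/L.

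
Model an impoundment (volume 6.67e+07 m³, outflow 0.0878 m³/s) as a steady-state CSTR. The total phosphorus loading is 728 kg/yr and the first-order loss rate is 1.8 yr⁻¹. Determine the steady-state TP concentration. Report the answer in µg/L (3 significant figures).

5.93 µg/L

Outflow Q = 0.0878 m³/s × 3.156e+07 s/yr = 2.771e+06 m³/yr.
Steady-state CSTR mass balance: W = Q·C + k·V·C, so C = W/(Q + kV).
Q + kV = 2.771e+06 + 1.8·6.67e+07 = 1.228e+08 m³/yr.
C = 728/1.228e+08 = 5.927e-06 kg/m³ = 0.005927 mg/L = 5.927 µg/L.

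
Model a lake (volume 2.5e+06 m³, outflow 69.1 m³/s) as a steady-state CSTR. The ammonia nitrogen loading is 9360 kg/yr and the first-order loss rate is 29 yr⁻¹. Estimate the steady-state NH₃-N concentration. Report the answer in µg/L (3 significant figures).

4.15 µg/L

Outflow Q = 69.1 m³/s × 3.156e+07 s/yr = 2.181e+09 m³/yr.
Steady-state CSTR mass balance: W = Q·C + k·V·C, so C = W/(Q + kV).
Q + kV = 2.181e+09 + 29·2.5e+06 = 2.253e+09 m³/yr.
C = 9360/2.253e+09 = 4.154e-06 kg/m³ = 0.004154 mg/L = 4.154 µg/L.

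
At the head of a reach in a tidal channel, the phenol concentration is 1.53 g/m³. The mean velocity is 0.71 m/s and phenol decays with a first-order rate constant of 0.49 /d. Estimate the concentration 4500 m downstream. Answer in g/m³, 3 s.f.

1.48 g/m³

Travel time t = 4500 m / 0.71 m/s = 4500/0.71 = 6338 s = 0.07336 d.
First-order decay: C = 1.53·exp(−0.49·0.07336) = 1.53·0.9647 = 1.476 g/m³.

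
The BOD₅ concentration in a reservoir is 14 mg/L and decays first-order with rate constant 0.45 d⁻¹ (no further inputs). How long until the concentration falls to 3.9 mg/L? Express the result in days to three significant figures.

t = ln(C₀/C)/k = ln(14/3.9)/0.45 = 1.278/0.45 = 2.84 d.

2.84 d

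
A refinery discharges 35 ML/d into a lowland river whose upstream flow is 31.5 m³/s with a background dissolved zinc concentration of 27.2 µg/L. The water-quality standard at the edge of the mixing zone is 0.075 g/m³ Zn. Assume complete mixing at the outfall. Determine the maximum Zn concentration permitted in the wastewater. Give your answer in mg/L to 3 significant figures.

3.79 mg/L

35 ML/d = 0.4051 m³/s.
27.2 µg/L = 0.0272 mg/L.
Mass balance: 0.075·31.91 = 0.4051·Cₑ + 31.5·0.0272.
Cₑ = (2.393 − 0.8568) / 0.4051 = 3.792 mg/L.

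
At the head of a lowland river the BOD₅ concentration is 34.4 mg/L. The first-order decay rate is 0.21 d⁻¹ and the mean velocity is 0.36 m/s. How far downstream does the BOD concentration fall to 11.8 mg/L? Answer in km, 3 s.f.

From C = C₀·e^(−kt), t = ln(C₀/C)/k = ln(34.4/11.8)/0.21 = 1.07/0.21 = 5.095 d.
Distance = v·t = 0.36 m/s × 4.402e+05 s = 1.585e+05 m = 158.5 km.

158 km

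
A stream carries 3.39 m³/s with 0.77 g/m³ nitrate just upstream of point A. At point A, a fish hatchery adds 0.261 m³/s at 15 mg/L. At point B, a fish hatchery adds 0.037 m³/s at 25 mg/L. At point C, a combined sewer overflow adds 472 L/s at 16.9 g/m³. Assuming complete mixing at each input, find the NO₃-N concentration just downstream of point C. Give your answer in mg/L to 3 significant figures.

3.71 mg/L

After input A: C = (3.39·0.77 + 0.261·15) / 3.651 = 1.787 mg/L.
After input B: C = (3.651·1.787 + 0.037·25) / 3.688 = 2.02 mg/L.
472 L/s = 0.472 m³/s.
After input C: C = (3.688·2.02 + 0.472·16.9) / 4.16 = 3.708 mg/L.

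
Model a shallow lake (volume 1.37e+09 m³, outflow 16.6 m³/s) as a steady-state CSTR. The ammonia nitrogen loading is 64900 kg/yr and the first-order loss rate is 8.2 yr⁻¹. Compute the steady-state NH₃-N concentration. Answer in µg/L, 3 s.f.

5.52 µg/L

Outflow Q = 16.6 m³/s × 3.156e+07 s/yr = 5.239e+08 m³/yr.
Steady-state CSTR mass balance: W = Q·C + k·V·C, so C = W/(Q + kV).
Q + kV = 5.239e+08 + 8.2·1.37e+09 = 1.176e+10 m³/yr.
C = 64900/1.176e+10 = 5.52e-06 kg/m³ = 0.00552 mg/L = 5.52 µg/L.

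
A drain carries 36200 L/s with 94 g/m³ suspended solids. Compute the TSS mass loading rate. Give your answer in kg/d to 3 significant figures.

294000 kg/d

36200 L/s = 36.2 m³/s.
Mass flux = Q·C = 36.2 m³/s × 94 g/m³ = 3403 g/s.
= 3403 g/s × 86.4 = 2.94e+05 kg/d.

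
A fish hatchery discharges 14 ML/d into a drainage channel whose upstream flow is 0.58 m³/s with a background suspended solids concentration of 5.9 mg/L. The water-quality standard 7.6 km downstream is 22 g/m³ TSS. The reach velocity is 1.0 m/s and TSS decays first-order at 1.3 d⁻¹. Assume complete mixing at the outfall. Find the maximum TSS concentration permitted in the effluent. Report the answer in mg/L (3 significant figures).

91.8 mg/L

14 ML/d = 0.162 m³/s.
Travel time to the compliance point: t = 7600/1.0 = 7600 s = 0.08796 d; decay factor exp(−1.3·0.08796) = 0.8919.
So the concentration just after mixing may be at most 22/0.8919 = 24.67 mg/L.
Mass balance: 24.67·0.742 = 0.162·Cₑ + 0.58·5.9.
Cₑ = (18.3 − 3.422) / 0.162 = 91.83 mg/L.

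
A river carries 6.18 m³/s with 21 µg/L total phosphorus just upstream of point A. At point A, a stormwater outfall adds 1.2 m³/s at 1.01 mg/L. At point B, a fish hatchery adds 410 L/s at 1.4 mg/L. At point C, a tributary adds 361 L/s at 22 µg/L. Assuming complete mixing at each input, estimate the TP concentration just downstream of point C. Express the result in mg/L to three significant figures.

0.236 mg/L

21 µg/L = 0.021 mg/L.
After input A: C = (6.18·0.021 + 1.2·1.01) / 7.38 = 0.1818 mg/L.
410 L/s = 0.41 m³/s.
After input B: C = (7.38·0.1818 + 0.41·1.4) / 7.79 = 0.2459 mg/L.
361 L/s = 0.361 m³/s.
22 µg/L = 0.022 mg/L.
After input C: C = (7.79·0.2459 + 0.361·0.022) / 8.151 = 0.236 mg/L.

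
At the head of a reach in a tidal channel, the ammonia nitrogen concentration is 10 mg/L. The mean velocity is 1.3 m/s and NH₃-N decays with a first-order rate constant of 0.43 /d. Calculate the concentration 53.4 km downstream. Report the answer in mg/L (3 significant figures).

8.15 mg/L

Travel time t = 53.4 km / 1.3 m/s = 5.34e+04/1.3 = 4.108e+04 s = 0.4754 d.
First-order decay: C = 10·exp(−0.43·0.4754) = 10·0.8151 = 8.151 mg/L.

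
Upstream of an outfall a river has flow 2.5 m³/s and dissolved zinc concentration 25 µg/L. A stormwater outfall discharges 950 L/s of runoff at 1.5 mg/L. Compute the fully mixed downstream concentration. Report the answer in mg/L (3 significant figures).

950 L/s = 0.95 m³/s.
25 µg/L = 0.025 mg/L.
Flow-weighted mixing gives C = (0.95·1.5 + 2.5·0.025) / (0.95 + 2.5) = 1.488/3.45 = 0.4312 mg/L.

0.431 mg/L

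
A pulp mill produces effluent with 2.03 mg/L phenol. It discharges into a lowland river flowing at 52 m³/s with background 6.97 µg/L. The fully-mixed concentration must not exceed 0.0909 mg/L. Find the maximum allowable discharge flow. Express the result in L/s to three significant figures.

2250 L/s

6.97 µg/L = 0.00697 mg/L.
Mass balance at complete mixing: C_std·(Q_w + Q_r) = Q_w·C_e + Q_r·C_b.
Rearranging, Q_w = Q_r·(C_std − C_b)/(C_e − C_std) = 52·(0.0909 − 0.00697) / (2.03 − 0.0909) = 2.251 m³/s.
= 2251 L/s.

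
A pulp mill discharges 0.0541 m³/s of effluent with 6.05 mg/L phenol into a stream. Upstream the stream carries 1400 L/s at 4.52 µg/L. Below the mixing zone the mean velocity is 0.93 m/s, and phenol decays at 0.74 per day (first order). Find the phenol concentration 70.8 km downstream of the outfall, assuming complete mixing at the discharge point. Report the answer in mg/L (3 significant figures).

1400 L/s = 1.4 m³/s.
4.52 µg/L = 0.00452 mg/L.
After complete mixing, C₀ = (0.0541·6.05 + 1.4·0.00452) / 1.454 = 0.2294 mg/L.
Travel time t = 7.08e+04 m / 0.93 m/s = 7.613e+04 s = 0.8811 d.
C = 0.2294·exp(−0.74·0.8811) = 0.2294·0.521 = 0.1195 mg/L.

0.120 mg/L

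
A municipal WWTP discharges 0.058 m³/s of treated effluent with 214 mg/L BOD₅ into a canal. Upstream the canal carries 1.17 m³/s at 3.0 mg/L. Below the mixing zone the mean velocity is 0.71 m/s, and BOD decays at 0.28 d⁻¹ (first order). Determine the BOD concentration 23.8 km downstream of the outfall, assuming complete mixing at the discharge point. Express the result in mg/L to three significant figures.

11.6 mg/L

After complete mixing, C₀ = (0.058·214 + 1.17·3) / 1.228 = 12.97 mg/L.
Travel time t = 2.38e+04 m / 0.71 m/s = 3.352e+04 s = 0.388 d.
C = 12.97·exp(−0.28·0.388) = 12.97·0.8971 = 11.63 mg/L.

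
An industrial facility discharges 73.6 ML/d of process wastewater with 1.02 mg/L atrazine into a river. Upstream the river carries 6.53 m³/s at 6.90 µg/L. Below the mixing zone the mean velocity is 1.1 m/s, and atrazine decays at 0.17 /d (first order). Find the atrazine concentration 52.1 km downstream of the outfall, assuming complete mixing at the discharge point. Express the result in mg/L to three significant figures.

0.113 mg/L

73.6 ML/d = 0.8519 m³/s.
6.90 µg/L = 0.0069 mg/L.
After complete mixing, C₀ = (0.8519·1.02 + 6.53·0.0069) / 7.382 = 0.1238 mg/L.
Travel time t = 5.21e+04 m / 1.1 m/s = 4.736e+04 s = 0.5482 d.
C = 0.1238·exp(−0.17·0.5482) = 0.1238·0.911 = 0.1128 mg/L.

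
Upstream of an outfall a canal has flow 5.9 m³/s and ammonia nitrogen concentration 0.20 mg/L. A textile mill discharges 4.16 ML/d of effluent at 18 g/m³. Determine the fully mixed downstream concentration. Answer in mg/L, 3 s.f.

4.16 ML/d = 0.04815 m³/s.
By mass balance at complete mixing, C = (0.04815·18 + 5.9·0.2) / (0.04815 + 5.9) = 2.047/5.948 = 0.3441 mg/L.

0.344 mg/L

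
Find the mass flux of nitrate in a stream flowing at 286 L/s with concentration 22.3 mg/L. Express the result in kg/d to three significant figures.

551 kg/d

286 L/s = 0.286 m³/s.
Mass flux = Q·C = 0.286 m³/s × 22.3 g/m³ = 6.378 g/s.
= 6.378 g/s × 86.4 = 551 kg/d.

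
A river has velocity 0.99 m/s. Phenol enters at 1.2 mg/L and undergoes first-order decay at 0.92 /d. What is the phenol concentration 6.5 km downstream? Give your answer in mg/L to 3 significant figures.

Travel time t = 6.5 km / 0.99 m/s = 6500/0.99 = 6566 s = 0.07599 d.
First-order decay: C = 1.2·exp(−0.92·0.07599) = 1.2·0.9325 = 1.119 mg/L.

1.12 mg/L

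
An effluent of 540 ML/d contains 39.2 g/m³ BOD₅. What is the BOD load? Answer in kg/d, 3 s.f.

21200 kg/d

540 ML/d = 6.25 m³/s.
Mass flux = Q·C = 6.25 m³/s × 39.2 g/m³ = 245 g/s.
= 245 g/s × 86.4 = 2.117e+04 kg/d.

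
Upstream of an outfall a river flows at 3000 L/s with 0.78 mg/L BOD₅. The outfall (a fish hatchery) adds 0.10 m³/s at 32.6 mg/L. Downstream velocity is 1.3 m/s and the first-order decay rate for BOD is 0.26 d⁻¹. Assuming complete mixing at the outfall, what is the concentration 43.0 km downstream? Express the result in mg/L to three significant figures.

3000 L/s = 3 m³/s.
After complete mixing, C₀ = (0.1·32.6 + 3·0.78) / 3.1 = 1.806 mg/L.
Travel time t = 4.3e+04 m / 1.3 m/s = 3.308e+04 s = 0.3828 d.
C = 1.806·exp(−0.26·0.3828) = 1.806·0.9053 = 1.635 mg/L.

1.64 mg/L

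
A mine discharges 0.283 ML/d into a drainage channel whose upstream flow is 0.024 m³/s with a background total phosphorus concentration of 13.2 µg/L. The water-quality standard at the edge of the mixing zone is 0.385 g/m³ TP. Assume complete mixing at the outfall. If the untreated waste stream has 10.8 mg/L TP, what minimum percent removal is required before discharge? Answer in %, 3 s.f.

0.283 ML/d = 0.003275 m³/s.
13.2 µg/L = 0.0132 mg/L.
Mass balance: 0.385·0.02728 = 0.003275·Cₑ + 0.024·0.0132.
Cₑ = (0.0105 − 0.0003168) / 0.003275 = 3.109 mg/L.
Required removal = 1 − 3.109/10.8 = 71.21 %.

71.2 %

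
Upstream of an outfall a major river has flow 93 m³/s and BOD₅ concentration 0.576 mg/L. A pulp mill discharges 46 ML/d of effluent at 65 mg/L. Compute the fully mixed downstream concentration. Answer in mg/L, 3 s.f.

46 ML/d = 0.5324 m³/s.
By mass balance at complete mixing, C = (0.5324·65 + 93·0.576) / (0.5324 + 93) = 88.17/93.53 = 0.9427 mg/L.

0.943 mg/L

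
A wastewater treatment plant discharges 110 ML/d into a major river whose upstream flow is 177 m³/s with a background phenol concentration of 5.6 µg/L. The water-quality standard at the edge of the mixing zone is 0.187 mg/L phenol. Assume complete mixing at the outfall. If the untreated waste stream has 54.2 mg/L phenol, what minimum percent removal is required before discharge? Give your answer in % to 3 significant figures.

110 ML/d = 1.273 m³/s.
5.6 µg/L = 0.0056 mg/L.
Mass balance: 0.187·178.3 = 1.273·Cₑ + 177·0.0056.
Cₑ = (33.34 − 0.9912) / 1.273 = 25.41 mg/L.
Required removal = 1 − 25.41/54.2 = 53.13 %.

53.1 %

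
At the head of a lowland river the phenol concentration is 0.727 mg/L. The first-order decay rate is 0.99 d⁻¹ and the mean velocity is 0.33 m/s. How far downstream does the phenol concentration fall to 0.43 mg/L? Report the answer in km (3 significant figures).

From C = C₀·e^(−kt), t = ln(C₀/C)/k = ln(0.727/0.43)/0.99 = 0.5251/0.99 = 0.5304 d.
Distance = v·t = 0.33 m/s × 4.583e+04 s = 1.512e+04 m = 15.12 km.

15.1 km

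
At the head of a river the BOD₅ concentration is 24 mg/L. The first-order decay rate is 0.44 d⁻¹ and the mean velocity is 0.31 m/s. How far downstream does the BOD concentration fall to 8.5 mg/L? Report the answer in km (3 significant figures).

From C = C₀·e^(−kt), t = ln(C₀/C)/k = ln(24/8.5)/0.44 = 1.038/0.44 = 2.359 d.
Distance = v·t = 0.31 m/s × 2.038e+05 s = 6.319e+04 m = 63.19 km.

63.2 km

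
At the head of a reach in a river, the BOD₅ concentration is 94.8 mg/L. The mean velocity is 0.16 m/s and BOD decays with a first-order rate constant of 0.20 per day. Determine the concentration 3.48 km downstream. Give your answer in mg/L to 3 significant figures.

Travel time t = 3.48 km / 0.16 m/s = 3480/0.16 = 2.175e+04 s = 0.2517 d.
First-order decay: C = 94.8·exp(−0.20·0.2517) = 94.8·0.9509 = 90.15 mg/L.

90.1 mg/L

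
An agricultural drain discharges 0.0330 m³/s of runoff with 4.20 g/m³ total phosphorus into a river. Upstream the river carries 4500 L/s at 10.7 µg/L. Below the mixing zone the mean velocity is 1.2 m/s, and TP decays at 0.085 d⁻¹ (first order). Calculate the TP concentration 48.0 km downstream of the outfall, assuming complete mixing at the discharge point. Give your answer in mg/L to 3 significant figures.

0.0396 mg/L

4500 L/s = 4.5 m³/s.
10.7 µg/L = 0.0107 mg/L.
After complete mixing, C₀ = (0.033·4.2 + 4.5·0.0107) / 4.533 = 0.0412 mg/L.
Travel time t = 4.8e+04 m / 1.2 m/s = 4e+04 s = 0.463 d.
C = 0.0412·exp(−0.085·0.463) = 0.0412·0.9614 = 0.03961 mg/L.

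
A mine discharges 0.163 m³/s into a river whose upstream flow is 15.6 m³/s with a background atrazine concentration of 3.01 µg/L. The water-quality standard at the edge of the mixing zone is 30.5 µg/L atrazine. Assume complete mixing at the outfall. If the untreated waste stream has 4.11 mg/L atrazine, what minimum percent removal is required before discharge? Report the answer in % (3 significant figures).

35.2 %

3.01 µg/L = 0.00301 mg/L.
30.5 µg/L = 0.0305 mg/L.
Mass balance: 0.0305·15.76 = 0.163·Cₑ + 15.6·0.00301.
Cₑ = (0.4808 − 0.04696) / 0.163 = 2.661 mg/L.
Required removal = 1 − 2.661/4.11 = 35.24 %.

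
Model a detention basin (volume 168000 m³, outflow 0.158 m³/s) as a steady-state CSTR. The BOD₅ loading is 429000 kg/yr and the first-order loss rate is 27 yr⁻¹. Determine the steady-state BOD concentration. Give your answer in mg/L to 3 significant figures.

45.1 mg/L

Outflow Q = 0.158 m³/s × 3.156e+07 s/yr = 4.986e+06 m³/yr.
Steady-state CSTR mass balance: W = Q·C + k·V·C, so C = W/(Q + kV).
Q + kV = 4.986e+06 + 27·168000 = 9.522e+06 m³/yr.
C = 429000/9.522e+06 = 0.04505 kg/m³ = 45.05 mg/L.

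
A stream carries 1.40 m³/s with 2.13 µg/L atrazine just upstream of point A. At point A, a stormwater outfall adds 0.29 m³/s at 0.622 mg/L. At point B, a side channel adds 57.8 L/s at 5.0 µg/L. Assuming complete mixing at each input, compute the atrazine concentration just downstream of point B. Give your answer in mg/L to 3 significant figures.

2.13 µg/L = 0.00213 mg/L.
After input A: C = (1.4·0.00213 + 0.29·0.622) / 1.69 = 0.1085 mg/L.
57.8 L/s = 0.0578 m³/s.
5.0 µg/L = 0.005 mg/L.
After input B: C = (1.69·0.1085 + 0.0578·0.005) / 1.748 = 0.1051 mg/L.

0.105 mg/L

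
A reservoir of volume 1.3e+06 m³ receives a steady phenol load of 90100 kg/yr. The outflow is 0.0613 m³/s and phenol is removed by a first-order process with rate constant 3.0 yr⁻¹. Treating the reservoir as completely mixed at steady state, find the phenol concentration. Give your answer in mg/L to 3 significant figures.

Outflow Q = 0.0613 m³/s × 3.156e+07 s/yr = 1.934e+06 m³/yr.
Steady-state CSTR mass balance: W = Q·C + k·V·C, so C = W/(Q + kV).
Q + kV = 1.934e+06 + 3.0·1.3e+06 = 5.834e+06 m³/yr.
C = 90100/5.834e+06 = 0.01544 kg/m³ = 15.44 mg/L.

15.4 mg/L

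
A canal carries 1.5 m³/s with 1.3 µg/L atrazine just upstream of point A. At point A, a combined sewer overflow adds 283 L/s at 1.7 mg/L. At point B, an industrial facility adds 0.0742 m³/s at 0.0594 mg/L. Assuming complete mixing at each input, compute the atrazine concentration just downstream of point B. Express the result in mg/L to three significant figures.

0.262 mg/L

1.3 µg/L = 0.0013 mg/L.
283 L/s = 0.283 m³/s.
After input A: C = (1.5·0.0013 + 0.283·1.7) / 1.783 = 0.2709 mg/L.
After input B: C = (1.783·0.2709 + 0.0742·0.0594) / 1.857 = 0.2625 mg/L.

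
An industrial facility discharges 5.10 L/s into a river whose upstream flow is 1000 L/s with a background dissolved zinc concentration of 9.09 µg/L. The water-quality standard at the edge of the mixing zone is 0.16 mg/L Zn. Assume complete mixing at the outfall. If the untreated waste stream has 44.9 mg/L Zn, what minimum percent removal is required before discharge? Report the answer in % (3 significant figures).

33.7 %

5.10 L/s = 0.0051 m³/s.
1000 L/s = 1 m³/s.
9.09 µg/L = 0.00909 mg/L.
Mass balance: 0.16·1.005 = 0.0051·Cₑ + 1·0.00909.
Cₑ = (0.1608 − 0.00909) / 0.0051 = 29.75 mg/L.
Required removal = 1 − 29.75/44.9 = 33.74 %.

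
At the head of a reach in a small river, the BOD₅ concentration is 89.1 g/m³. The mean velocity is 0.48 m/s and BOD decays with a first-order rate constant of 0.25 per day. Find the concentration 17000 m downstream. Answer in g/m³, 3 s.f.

Travel time t = 17000 m / 0.48 m/s = 1.7e+04/0.48 = 3.542e+04 s = 0.4099 d.
First-order decay: C = 89.1·exp(−0.25·0.4099) = 89.1·0.9026 = 80.42 g/m³.

80.4 g/m³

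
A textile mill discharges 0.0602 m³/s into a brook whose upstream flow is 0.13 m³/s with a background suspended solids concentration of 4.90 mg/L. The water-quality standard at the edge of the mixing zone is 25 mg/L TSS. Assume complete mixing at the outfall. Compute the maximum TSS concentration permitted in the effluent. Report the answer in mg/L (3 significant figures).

68.4 mg/L

Mass balance: 25·0.1902 = 0.0602·Cₑ + 0.13·4.9.
Cₑ = (4.755 − 0.637) / 0.0602 = 68.41 mg/L.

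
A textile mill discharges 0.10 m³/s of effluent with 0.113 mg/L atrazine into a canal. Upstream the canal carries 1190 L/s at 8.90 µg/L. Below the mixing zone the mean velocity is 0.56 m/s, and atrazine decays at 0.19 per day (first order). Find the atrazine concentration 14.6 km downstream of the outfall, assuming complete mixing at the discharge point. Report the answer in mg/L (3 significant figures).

1190 L/s = 1.19 m³/s.
8.90 µg/L = 0.0089 mg/L.
After complete mixing, C₀ = (0.1·0.113 + 1.19·0.0089) / 1.29 = 0.01697 mg/L.
Travel time t = 1.46e+04 m / 0.56 m/s = 2.607e+04 s = 0.3018 d.
C = 0.01697·exp(−0.19·0.3018) = 0.01697·0.9443 = 0.01602 mg/L.

0.0160 mg/L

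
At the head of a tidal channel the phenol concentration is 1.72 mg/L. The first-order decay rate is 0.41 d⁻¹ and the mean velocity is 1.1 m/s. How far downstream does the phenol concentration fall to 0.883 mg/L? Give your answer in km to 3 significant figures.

From C = C₀·e^(−kt), t = ln(C₀/C)/k = ln(1.72/0.883)/0.41 = 0.6668/0.41 = 1.626 d.
Distance = v·t = 1.1 m/s × 1.405e+05 s = 1.546e+05 m = 154.6 km.

155 km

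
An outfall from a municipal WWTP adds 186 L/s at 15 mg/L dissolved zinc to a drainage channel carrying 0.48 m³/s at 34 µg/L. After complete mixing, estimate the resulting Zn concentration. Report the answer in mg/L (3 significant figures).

4.21 mg/L

186 L/s = 0.186 m³/s.
34 µg/L = 0.034 mg/L.
Conservation of mass across the mixing zone: C = (0.186·15 + 0.48·0.034) / (0.186 + 0.48) = 2.806/0.666 = 4.214 mg/L.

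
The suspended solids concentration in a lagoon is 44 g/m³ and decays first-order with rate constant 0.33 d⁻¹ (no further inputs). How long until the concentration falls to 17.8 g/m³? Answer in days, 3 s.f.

2.74 d

t = ln(C₀/C)/k = ln(44/17.8)/0.33 = 0.905/0.33 = 2.742 d.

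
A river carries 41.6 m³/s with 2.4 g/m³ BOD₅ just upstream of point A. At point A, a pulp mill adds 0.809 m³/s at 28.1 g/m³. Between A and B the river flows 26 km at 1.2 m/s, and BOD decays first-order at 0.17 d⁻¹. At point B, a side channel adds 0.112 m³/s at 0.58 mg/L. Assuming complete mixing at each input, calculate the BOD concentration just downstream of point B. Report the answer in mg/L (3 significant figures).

2.76 mg/L

After input A: C = (41.6·2.4 + 0.809·28.1) / 42.41 = 2.89 mg/L.
Over the 26 km reach to input B (t = 2.167e+04 s = 0.2508 d), decay gives C = 2.89·exp(−0.17·0.2508) = 2.77 mg/L.
After input B: C = (42.41·2.77 + 0.112·0.58) / 42.52 = 2.764 mg/L.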